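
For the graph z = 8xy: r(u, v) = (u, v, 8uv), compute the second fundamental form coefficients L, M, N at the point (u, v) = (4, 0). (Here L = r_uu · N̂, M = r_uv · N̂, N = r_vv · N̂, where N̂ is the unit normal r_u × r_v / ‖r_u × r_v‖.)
L = 0;  M = 8*sqrt(41)/205;  N = 0

Compute the unit normal N̂(u, v) = (-8*v/sqrt(64*u^2 + 64*v^2 + 1), -8*u/sqrt(64*u^2 + 64*v^2 + 1), 1/sqrt(64*u^2 + 64*v^2 + 1)), and the second partials r_uu, r_uv, r_vv. Take dot products:
  L(u, v) = r_uu · N̂ = 0,
  M(u, v) = r_uv · N̂ = 8/sqrt(64*u^2 + 64*v^2 + 1),
  N(u, v) = r_vv · N̂ = 0.
Evaluating at (u, v) = (4, 0):
  L = 0, M = 8*sqrt(41)/205, N = 0.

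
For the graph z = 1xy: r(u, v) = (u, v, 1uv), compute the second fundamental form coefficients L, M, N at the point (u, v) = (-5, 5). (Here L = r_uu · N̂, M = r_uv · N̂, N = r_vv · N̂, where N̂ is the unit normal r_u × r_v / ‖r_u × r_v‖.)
L = 0;  M = sqrt(51)/51;  N = 0

Compute the unit normal N̂(u, v) = (-v/sqrt(u^2 + v^2 + 1), -u/sqrt(u^2 + v^2 + 1), 1/sqrt(u^2 + v^2 + 1)), and the second partials r_uu, r_uv, r_vv. Take dot products:
  L(u, v) = r_uu · N̂ = 0,
  M(u, v) = r_uv · N̂ = 1/sqrt(u^2 + v^2 + 1),
  N(u, v) = r_vv · N̂ = 0.
Evaluating at (u, v) = (-5, 5):
  L = 0, M = sqrt(51)/51, N = 0.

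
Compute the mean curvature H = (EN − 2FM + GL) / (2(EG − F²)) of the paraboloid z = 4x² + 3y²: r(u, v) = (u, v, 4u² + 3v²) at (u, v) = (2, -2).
H = 1351*sqrt(401)/160801

With E = 64*u^2 + 1, F = 48*u*v, G = 36*v^2 + 1, L = 8/sqrt(64*u^2 + 36*v^2 + 1), M = 0, N = 6/sqrt(64*u^2 + 36*v^2 + 1), assemble
  H = (EN − 2FM + GL) / (2(EG − F²)) = (192*u^2 + 144*v^2 + 7)/(64*u^2 + 36*v^2 + 1)^(3/2).
At (u, v) = (2, -2): H = 1351*sqrt(401)/160801.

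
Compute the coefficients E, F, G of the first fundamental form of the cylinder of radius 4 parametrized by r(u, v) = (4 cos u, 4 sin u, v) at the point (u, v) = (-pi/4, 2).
E = 16;  F = 0;  G = 1

Partials: r_u = (-4*sin(u), 4*cos(u), 0), r_v = (0, 0, 1). As functions of (u, v):
  E = r_u · r_u = 16,
  F = r_u · r_v = 0,
  G = r_v · r_v = 1.
Evaluating at (u, v) = (-pi/4, 2): E = 16, F = 0, G = 1.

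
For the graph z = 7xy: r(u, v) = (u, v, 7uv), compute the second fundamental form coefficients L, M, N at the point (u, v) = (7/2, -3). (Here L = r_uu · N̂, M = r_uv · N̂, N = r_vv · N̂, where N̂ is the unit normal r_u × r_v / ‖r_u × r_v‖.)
L = 0;  M = 14*sqrt(4169)/4169;  N = 0

Compute the unit normal N̂(u, v) = (-7*v/sqrt(49*u^2 + 49*v^2 + 1), -7*u/sqrt(49*u^2 + 49*v^2 + 1), 1/sqrt(49*u^2 + 49*v^2 + 1)), and the second partials r_uu, r_uv, r_vv. Take dot products:
  L(u, v) = r_uu · N̂ = 0,
  M(u, v) = r_uv · N̂ = 7/sqrt(49*u^2 + 49*v^2 + 1),
  N(u, v) = r_vv · N̂ = 0.
Evaluating at (u, v) = (7/2, -3):
  L = 0, M = 14*sqrt(4169)/4169, N = 0.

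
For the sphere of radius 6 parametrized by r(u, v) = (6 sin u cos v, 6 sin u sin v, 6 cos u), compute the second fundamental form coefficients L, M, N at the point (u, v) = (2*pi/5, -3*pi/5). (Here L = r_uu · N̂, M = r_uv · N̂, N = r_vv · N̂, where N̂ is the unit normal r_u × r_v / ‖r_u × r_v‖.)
L = -6;  M = 0;  N = -15/4 - 3*sqrt(5)/4

Compute the unit normal N̂(u, v) = (sin(u)^2*cos(v)/Abs(sin(u)), sin(u)^2*sin(v)/Abs(sin(u)), sin(2*u)/(2*Abs(sin(u)))), and the second partials r_uu, r_uv, r_vv. Take dot products:
  L(u, v) = r_uu · N̂ = -6*sin(u)/Abs(sin(u)),
  M(u, v) = r_uv · N̂ = 0,
  N(u, v) = r_vv · N̂ = -6*sin(u)^3/Abs(sin(u)).
Evaluating at (u, v) = (2*pi/5, -3*pi/5):
  L = -6, M = 0, N = -15/4 - 3*sqrt(5)/4.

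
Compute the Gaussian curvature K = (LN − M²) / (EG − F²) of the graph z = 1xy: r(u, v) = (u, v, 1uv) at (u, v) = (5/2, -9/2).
K = -4/3025

Coefficients of the first fundamental form: E = v^2 + 1, F = u*v, G = u^2 + 1.
Coefficients of the second fundamental form: L = 0, M = 1/sqrt(u^2 + v^2 + 1), N = 0.
Assemble K = (LN − M²)/(EG − F²) = 1/((u^2*v^2 - (u^2 + 1)*(v^2 + 1))*(u^2 + v^2 + 1)). At (u, v) = (5/2, -9/2): K = -4/3025.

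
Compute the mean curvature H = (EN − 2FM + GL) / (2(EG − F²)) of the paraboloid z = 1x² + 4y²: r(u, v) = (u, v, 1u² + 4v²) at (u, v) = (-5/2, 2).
H = 361*sqrt(282)/79524

With E = 4*u^2 + 1, F = 16*u*v, G = 64*v^2 + 1, L = 2/sqrt(4*u^2 + 64*v^2 + 1), M = 0, N = 8/sqrt(4*u^2 + 64*v^2 + 1), assemble
  H = (EN − 2FM + GL) / (2(EG − F²)) = (16*u^2 + 64*v^2 + 5)/(4*u^2 + 64*v^2 + 1)^(3/2).
At (u, v) = (-5/2, 2): H = 361*sqrt(282)/79524.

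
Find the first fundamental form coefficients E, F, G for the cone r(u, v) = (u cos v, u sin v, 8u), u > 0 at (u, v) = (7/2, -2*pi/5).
E = 65;  F = 0;  G = 49/4

Partials: r_u = (cos(v), sin(v), 8), r_v = (-u*sin(v), u*cos(v), 0). As functions of (u, v):
  E = r_u · r_u = 65,
  F = r_u · r_v = 0,
  G = r_v · r_v = u^2.
Evaluating at (u, v) = (7/2, -2*pi/5): E = 65, F = 0, G = 49/4.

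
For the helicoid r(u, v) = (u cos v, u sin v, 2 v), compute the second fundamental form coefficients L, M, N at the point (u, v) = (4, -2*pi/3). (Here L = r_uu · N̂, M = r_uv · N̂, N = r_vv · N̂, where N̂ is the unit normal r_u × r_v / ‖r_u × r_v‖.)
L = 0;  M = -sqrt(5)/5;  N = 0

Compute the unit normal N̂(u, v) = (2*sin(v)/sqrt(u^2 + 4), -2*cos(v)/sqrt(u^2 + 4), u/sqrt(u^2 + 4)), and the second partials r_uu, r_uv, r_vv. Take dot products:
  L(u, v) = r_uu · N̂ = 0,
  M(u, v) = r_uv · N̂ = -2/sqrt(u^2 + 4),
  N(u, v) = r_vv · N̂ = 0.
Evaluating at (u, v) = (4, -2*pi/3):
  L = 0, M = -sqrt(5)/5, N = 0.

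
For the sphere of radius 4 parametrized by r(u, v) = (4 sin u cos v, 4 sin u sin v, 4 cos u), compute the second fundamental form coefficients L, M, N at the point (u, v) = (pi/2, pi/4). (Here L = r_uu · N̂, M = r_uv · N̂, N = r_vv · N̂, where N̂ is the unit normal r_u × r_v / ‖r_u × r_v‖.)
L = -4;  M = 0;  N = -4

Compute the unit normal N̂(u, v) = (sin(u)^2*cos(v)/Abs(sin(u)), sin(u)^2*sin(v)/Abs(sin(u)), sin(2*u)/(2*Abs(sin(u)))), and the second partials r_uu, r_uv, r_vv. Take dot products:
  L(u, v) = r_uu · N̂ = -4*sin(u)/Abs(sin(u)),
  M(u, v) = r_uv · N̂ = 0,
  N(u, v) = r_vv · N̂ = -4*sin(u)^3/Abs(sin(u)).
Evaluating at (u, v) = (pi/2, pi/4):
  L = -4, M = 0, N = -4.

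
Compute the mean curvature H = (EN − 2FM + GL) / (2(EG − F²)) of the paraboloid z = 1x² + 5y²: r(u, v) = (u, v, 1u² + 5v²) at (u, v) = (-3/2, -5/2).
H = 676*sqrt(635)/403225

With E = 4*u^2 + 1, F = 20*u*v, G = 100*v^2 + 1, L = 2/sqrt(4*u^2 + 100*v^2 + 1), M = 0, N = 10/sqrt(4*u^2 + 100*v^2 + 1), assemble
  H = (EN − 2FM + GL) / (2(EG − F²)) = 2*(10*u^2 + 50*v^2 + 3)/(4*u^2 + 100*v^2 + 1)^(3/2).
At (u, v) = (-3/2, -5/2): H = 676*sqrt(635)/403225.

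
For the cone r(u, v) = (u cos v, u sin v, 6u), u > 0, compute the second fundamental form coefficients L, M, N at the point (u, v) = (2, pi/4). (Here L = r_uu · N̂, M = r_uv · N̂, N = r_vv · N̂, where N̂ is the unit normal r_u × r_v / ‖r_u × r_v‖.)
L = 0;  M = 0;  N = 12*sqrt(37)/37

Compute the unit normal N̂(u, v) = (-6*sqrt(37)*u*cos(v)/(37*Abs(u)), -6*sqrt(37)*u*sin(v)/(37*Abs(u)), sqrt(37)*u/(37*Abs(u))), and the second partials r_uu, r_uv, r_vv. Take dot products:
  L(u, v) = r_uu · N̂ = 0,
  M(u, v) = r_uv · N̂ = 0,
  N(u, v) = r_vv · N̂ = 6*sqrt(37)*u^2/(37*Abs(u)).
Evaluating at (u, v) = (2, pi/4):
  L = 0, M = 0, N = 12*sqrt(37)/37.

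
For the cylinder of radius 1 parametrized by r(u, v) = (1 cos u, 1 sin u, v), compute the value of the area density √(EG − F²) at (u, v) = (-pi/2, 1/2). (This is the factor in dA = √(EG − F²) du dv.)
√(EG − F²)|_{(-pi/2, 1/2)} = 1

E = 1, F = 0, G = 1, so EG − F² = 1. Taking the positive square root: √(EG − F²) = 1. At (u, v) = (-pi/2, 1/2): 1.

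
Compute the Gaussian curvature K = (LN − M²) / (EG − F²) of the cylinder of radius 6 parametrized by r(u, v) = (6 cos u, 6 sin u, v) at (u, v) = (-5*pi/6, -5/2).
K = 0

Coefficients of the first fundamental form: E = 36, F = 0, G = 1.
Coefficients of the second fundamental form: L = -6, M = 0, N = 0.
Assemble K = (LN − M²)/(EG − F²) = 0. At (u, v) = (-5*pi/6, -5/2): K = 0.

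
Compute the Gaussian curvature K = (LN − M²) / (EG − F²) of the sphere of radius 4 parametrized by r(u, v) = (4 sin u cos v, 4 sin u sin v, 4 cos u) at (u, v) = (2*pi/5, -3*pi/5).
K = 1/16

Coefficients of the first fundamental form: E = 16, F = 0, G = 16*sin(u)^2.
Coefficients of the second fundamental form: L = -4*sin(u)/Abs(sin(u)), M = 0, N = -4*sin(u)^3/Abs(sin(u)).
Assemble K = (LN − M²)/(EG − F²) = 1/16. At (u, v) = (2*pi/5, -3*pi/5): K = 1/16.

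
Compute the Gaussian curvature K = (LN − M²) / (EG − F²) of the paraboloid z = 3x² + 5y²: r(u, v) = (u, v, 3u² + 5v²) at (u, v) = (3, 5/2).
K = 3/45125

Coefficients of the first fundamental form: E = 36*u^2 + 1, F = 60*u*v, G = 100*v^2 + 1.
Coefficients of the second fundamental form: L = 6/sqrt(36*u^2 + 100*v^2 + 1), M = 0, N = 10/sqrt(36*u^2 + 100*v^2 + 1).
Assemble K = (LN − M²)/(EG − F²) = 60/(1296*u^4 + 7200*u^2*v^2 + 72*u^2 + 10000*v^4 + 200*v^2 + 1). At (u, v) = (3, 5/2): K = 3/45125.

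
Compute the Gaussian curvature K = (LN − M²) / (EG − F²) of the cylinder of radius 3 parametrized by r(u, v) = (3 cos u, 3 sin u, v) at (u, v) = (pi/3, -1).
K = 0

Coefficients of the first fundamental form: E = 9, F = 0, G = 1.
Coefficients of the second fundamental form: L = -3, M = 0, N = 0.
Assemble K = (LN − M²)/(EG − F²) = 0. At (u, v) = (pi/3, -1): K = 0.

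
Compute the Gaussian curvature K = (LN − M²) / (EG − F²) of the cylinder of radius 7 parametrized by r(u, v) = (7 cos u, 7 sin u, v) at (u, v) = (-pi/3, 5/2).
K = 0

Coefficients of the first fundamental form: E = 49, F = 0, G = 1.
Coefficients of the second fundamental form: L = -7, M = 0, N = 0.
Assemble K = (LN − M²)/(EG − F²) = 0. At (u, v) = (-pi/3, 5/2): K = 0.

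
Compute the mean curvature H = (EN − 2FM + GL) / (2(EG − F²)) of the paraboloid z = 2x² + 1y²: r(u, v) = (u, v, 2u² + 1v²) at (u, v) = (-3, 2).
H = 179*sqrt(161)/25921

With E = 16*u^2 + 1, F = 8*u*v, G = 4*v^2 + 1, L = 4/sqrt(16*u^2 + 4*v^2 + 1), M = 0, N = 2/sqrt(16*u^2 + 4*v^2 + 1), assemble
  H = (EN − 2FM + GL) / (2(EG − F²)) = (16*u^2 + 8*v^2 + 3)/(16*u^2 + 4*v^2 + 1)^(3/2).
At (u, v) = (-3, 2): H = 179*sqrt(161)/25921.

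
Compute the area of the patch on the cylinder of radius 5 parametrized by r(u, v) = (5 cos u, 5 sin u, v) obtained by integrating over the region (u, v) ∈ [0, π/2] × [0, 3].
Area = 15*pi/2

Area = ∫∫ √(EG − F²) du dv with √(EG − F²) = 5. Integrating over [0, π/2] × [0, 3] gives 15*pi/2.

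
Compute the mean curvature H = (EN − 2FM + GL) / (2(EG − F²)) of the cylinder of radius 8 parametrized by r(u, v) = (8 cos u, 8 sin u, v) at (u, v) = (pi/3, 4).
H = -1/16

With E = 64, F = 0, G = 1, L = -8, M = 0, N = 0, assemble
  H = (EN − 2FM + GL) / (2(EG − F²)) = -1/16.
At (u, v) = (pi/3, 4): H = -1/16.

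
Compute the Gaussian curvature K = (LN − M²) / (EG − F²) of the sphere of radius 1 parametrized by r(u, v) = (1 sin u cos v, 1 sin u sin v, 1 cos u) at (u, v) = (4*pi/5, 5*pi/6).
K = 1

Coefficients of the first fundamental form: E = 1, F = 0, G = sin(u)^2.
Coefficients of the second fundamental form: L = -sin(u)/Abs(sin(u)), M = 0, N = -sin(u)^3/Abs(sin(u)).
Assemble K = (LN − M²)/(EG − F²) = 1. At (u, v) = (4*pi/5, 5*pi/6): K = 1.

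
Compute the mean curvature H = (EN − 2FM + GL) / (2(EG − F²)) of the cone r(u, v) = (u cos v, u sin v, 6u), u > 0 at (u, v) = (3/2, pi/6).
H = 2*sqrt(37)/37

With E = 37, F = 0, G = u^2, L = 0, M = 0, N = 6*sqrt(37)*u^2/(37*Abs(u)), assemble
  H = (EN − 2FM + GL) / (2(EG − F²)) = 3*sqrt(37)/(37*Abs(u)).
At (u, v) = (3/2, pi/6): H = 2*sqrt(37)/37.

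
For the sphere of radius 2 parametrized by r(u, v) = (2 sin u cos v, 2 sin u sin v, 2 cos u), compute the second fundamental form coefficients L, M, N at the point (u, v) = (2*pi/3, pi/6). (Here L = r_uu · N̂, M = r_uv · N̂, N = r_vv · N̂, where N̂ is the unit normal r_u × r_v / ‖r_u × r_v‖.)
L = -2;  M = 0;  N = -3/2

Compute the unit normal N̂(u, v) = (sin(u)^2*cos(v)/Abs(sin(u)), sin(u)^2*sin(v)/Abs(sin(u)), sin(2*u)/(2*Abs(sin(u)))), and the second partials r_uu, r_uv, r_vv. Take dot products:
  L(u, v) = r_uu · N̂ = -2*sin(u)/Abs(sin(u)),
  M(u, v) = r_uv · N̂ = 0,
  N(u, v) = r_vv · N̂ = -2*sin(u)^3/Abs(sin(u)).
Evaluating at (u, v) = (2*pi/3, pi/6):
  L = -2, M = 0, N = -3/2.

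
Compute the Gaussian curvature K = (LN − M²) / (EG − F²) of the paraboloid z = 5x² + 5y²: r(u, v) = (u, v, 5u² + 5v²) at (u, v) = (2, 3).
K = 100/1692601

Coefficients of the first fundamental form: E = 100*u^2 + 1, F = 100*u*v, G = 100*v^2 + 1.
Coefficients of the second fundamental form: L = 10/sqrt(100*u^2 + 100*v^2 + 1), M = 0, N = 10/sqrt(100*u^2 + 100*v^2 + 1).
Assemble K = (LN − M²)/(EG − F²) = 100/(10000*u^4 + 20000*u^2*v^2 + 200*u^2 + 10000*v^4 + 200*v^2 + 1). At (u, v) = (2, 3): K = 100/1692601.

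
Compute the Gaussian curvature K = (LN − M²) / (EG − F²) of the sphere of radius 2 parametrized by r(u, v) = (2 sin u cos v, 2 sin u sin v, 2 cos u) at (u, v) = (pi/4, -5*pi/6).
K = 1/4

Coefficients of the first fundamental form: E = 4, F = 0, G = 4*sin(u)^2.
Coefficients of the second fundamental form: L = -2*sin(u)/Abs(sin(u)), M = 0, N = -2*sin(u)^3/Abs(sin(u)).
Assemble K = (LN − M²)/(EG − F²) = 1/4. At (u, v) = (pi/4, -5*pi/6): K = 1/4.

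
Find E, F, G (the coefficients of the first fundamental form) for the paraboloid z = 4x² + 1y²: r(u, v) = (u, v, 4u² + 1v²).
E = 64*u^2 + 1;  F = 16*u*v;  G = 4*v^2 + 1

Compute partials: r_u = (1, 0, 8*u), r_v = (0, 1, 2*v). Then
  E = r_u · r_u = 64*u^2 + 1,
  F = r_u · r_v = 16*u*v,
  G = r_v · r_v = 4*v^2 + 1.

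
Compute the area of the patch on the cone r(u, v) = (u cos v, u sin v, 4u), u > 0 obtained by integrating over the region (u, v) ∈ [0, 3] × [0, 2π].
Area = 9*sqrt(17)*pi

Area = ∫∫ √(EG − F²) du dv with √(EG − F²) = sqrt(17)*Abs(u). Integrating over [0, 3] × [0, 2π] gives 9*sqrt(17)*pi.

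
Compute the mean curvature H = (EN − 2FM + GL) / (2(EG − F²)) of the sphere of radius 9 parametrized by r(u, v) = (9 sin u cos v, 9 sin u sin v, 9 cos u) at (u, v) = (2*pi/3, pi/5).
H = -1/9

With E = 81, F = 0, G = 81*sin(u)^2, L = -9*sin(u)/Abs(sin(u)), M = 0, N = -9*sin(u)^3/Abs(sin(u)), assemble
  H = (EN − 2FM + GL) / (2(EG − F²)) = -sin(u)/(9*Abs(sin(u))).
At (u, v) = (2*pi/3, pi/5): H = -1/9.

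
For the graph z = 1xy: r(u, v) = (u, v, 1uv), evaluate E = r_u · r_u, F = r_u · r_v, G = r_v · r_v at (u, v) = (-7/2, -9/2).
E = 85/4;  F = 63/4;  G = 53/4

Partials: r_u = (1, 0, v), r_v = (0, 1, u). As functions of (u, v):
  E = r_u · r_u = v^2 + 1,
  F = r_u · r_v = u*v,
  G = r_v · r_v = u^2 + 1.
Evaluating at (u, v) = (-7/2, -9/2): E = 85/4, F = 63/4, G = 53/4.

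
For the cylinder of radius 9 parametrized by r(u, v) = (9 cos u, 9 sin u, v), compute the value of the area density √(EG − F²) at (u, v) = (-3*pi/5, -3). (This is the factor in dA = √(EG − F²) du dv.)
√(EG − F²)|_{(-3*pi/5, -3)} = 9

E = 81, F = 0, G = 1, so EG − F² = 81. Taking the positive square root: √(EG − F²) = 9. At (u, v) = (-3*pi/5, -3): 9.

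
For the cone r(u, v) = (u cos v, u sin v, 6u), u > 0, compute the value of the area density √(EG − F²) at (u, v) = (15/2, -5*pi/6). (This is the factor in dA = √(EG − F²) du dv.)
√(EG − F²)|_{(15/2, -5*pi/6)} = 15*sqrt(37)/2

E = 37, F = 0, G = u^2, so EG − F² = 37*u^2. Taking the positive square root: √(EG − F²) = sqrt(37)*Abs(u). At (u, v) = (15/2, -5*pi/6): 15*sqrt(37)/2.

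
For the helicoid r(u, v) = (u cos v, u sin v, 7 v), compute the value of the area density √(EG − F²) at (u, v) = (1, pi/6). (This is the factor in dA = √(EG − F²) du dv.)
√(EG − F²)|_{(1, pi/6)} = 5*sqrt(2)

E = 1, F = 0, G = u^2 + 49, so EG − F² = u^2 + 49. Taking the positive square root: √(EG − F²) = sqrt(u^2 + 49). At (u, v) = (1, pi/6): 5*sqrt(2).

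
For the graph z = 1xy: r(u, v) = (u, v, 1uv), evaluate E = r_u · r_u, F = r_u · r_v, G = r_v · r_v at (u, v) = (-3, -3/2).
E = 13/4;  F = 9/2;  G = 10

Partials: r_u = (1, 0, v), r_v = (0, 1, u). As functions of (u, v):
  E = r_u · r_u = v^2 + 1,
  F = r_u · r_v = u*v,
  G = r_v · r_v = u^2 + 1.
Evaluating at (u, v) = (-3, -3/2): E = 13/4, F = 9/2, G = 10.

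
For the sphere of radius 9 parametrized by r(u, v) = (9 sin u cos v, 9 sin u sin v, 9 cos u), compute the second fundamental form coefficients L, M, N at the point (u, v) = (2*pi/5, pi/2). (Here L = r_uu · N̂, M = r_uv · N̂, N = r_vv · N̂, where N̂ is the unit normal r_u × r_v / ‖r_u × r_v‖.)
L = -9;  M = 0;  N = -45/8 - 9*sqrt(5)/8

Compute the unit normal N̂(u, v) = (sin(u)^2*cos(v)/Abs(sin(u)), sin(u)^2*sin(v)/Abs(sin(u)), sin(2*u)/(2*Abs(sin(u)))), and the second partials r_uu, r_uv, r_vv. Take dot products:
  L(u, v) = r_uu · N̂ = -9*sin(u)/Abs(sin(u)),
  M(u, v) = r_uv · N̂ = 0,
  N(u, v) = r_vv · N̂ = -9*sin(u)^3/Abs(sin(u)).
Evaluating at (u, v) = (2*pi/5, pi/2):
  L = -9, M = 0, N = -45/8 - 9*sqrt(5)/8.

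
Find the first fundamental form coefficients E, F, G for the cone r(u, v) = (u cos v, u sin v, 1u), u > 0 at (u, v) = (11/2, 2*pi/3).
E = 2;  F = 0;  G = 121/4

Partials: r_u = (cos(v), sin(v), 1), r_v = (-u*sin(v), u*cos(v), 0). As functions of (u, v):
  E = r_u · r_u = 2,
  F = r_u · r_v = 0,
  G = r_v · r_v = u^2.
Evaluating at (u, v) = (11/2, 2*pi/3): E = 2, F = 0, G = 121/4.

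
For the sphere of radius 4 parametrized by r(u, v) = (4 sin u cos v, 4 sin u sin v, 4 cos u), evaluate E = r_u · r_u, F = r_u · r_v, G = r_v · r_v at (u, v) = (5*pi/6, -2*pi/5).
E = 16;  F = 0;  G = 4

Partials: r_u = (4*cos(u)*cos(v), 4*sin(v)*cos(u), -4*sin(u)), r_v = (-4*sin(u)*sin(v), 4*sin(u)*cos(v), 0). As functions of (u, v):
  E = r_u · r_u = 16,
  F = r_u · r_v = 0,
  G = r_v · r_v = 16*sin(u)^2.
Evaluating at (u, v) = (5*pi/6, -2*pi/5): E = 16, F = 0, G = 4.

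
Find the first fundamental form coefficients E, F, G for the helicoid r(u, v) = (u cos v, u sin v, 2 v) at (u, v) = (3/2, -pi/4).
E = 1;  F = 0;  G = 25/4

Partials: r_u = (cos(v), sin(v), 0), r_v = (-u*sin(v), u*cos(v), 2). As functions of (u, v):
  E = r_u · r_u = 1,
  F = r_u · r_v = 0,
  G = r_v · r_v = u^2 + 4.
Evaluating at (u, v) = (3/2, -pi/4): E = 1, F = 0, G = 25/4.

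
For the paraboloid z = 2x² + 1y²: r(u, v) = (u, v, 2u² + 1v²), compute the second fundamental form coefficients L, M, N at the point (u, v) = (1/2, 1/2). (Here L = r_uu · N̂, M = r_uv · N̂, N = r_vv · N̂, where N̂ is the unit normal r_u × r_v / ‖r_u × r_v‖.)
L = 2*sqrt(6)/3;  M = 0;  N = sqrt(6)/3

Compute the unit normal N̂(u, v) = (-4*u/sqrt(16*u^2 + 4*v^2 + 1), -2*v/sqrt(16*u^2 + 4*v^2 + 1), 1/sqrt(16*u^2 + 4*v^2 + 1)), and the second partials r_uu, r_uv, r_vv. Take dot products:
  L(u, v) = r_uu · N̂ = 4/sqrt(16*u^2 + 4*v^2 + 1),
  M(u, v) = r_uv · N̂ = 0,
  N(u, v) = r_vv · N̂ = 2/sqrt(16*u^2 + 4*v^2 + 1).
Evaluating at (u, v) = (1/2, 1/2):
  L = 2*sqrt(6)/3, M = 0, N = sqrt(6)/3.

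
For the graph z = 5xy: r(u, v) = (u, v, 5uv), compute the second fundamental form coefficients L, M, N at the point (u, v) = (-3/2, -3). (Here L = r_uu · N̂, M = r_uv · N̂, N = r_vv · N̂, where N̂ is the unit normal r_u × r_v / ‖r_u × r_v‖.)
L = 0;  M = 10*sqrt(1129)/1129;  N = 0

Compute the unit normal N̂(u, v) = (-5*v/sqrt(25*u^2 + 25*v^2 + 1), -5*u/sqrt(25*u^2 + 25*v^2 + 1), 1/sqrt(25*u^2 + 25*v^2 + 1)), and the second partials r_uu, r_uv, r_vv. Take dot products:
  L(u, v) = r_uu · N̂ = 0,
  M(u, v) = r_uv · N̂ = 5/sqrt(25*u^2 + 25*v^2 + 1),
  N(u, v) = r_vv · N̂ = 0.
Evaluating at (u, v) = (-3/2, -3):
  L = 0, M = 10*sqrt(1129)/1129, N = 0.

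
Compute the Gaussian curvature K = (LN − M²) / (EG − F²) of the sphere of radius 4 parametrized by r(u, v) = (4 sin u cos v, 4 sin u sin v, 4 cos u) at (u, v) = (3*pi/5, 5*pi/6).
K = 1/16

Coefficients of the first fundamental form: E = 16, F = 0, G = 16*sin(u)^2.
Coefficients of the second fundamental form: L = -4*sin(u)/Abs(sin(u)), M = 0, N = -4*sin(u)^3/Abs(sin(u)).
Assemble K = (LN − M²)/(EG − F²) = 1/16. At (u, v) = (3*pi/5, 5*pi/6): K = 1/16.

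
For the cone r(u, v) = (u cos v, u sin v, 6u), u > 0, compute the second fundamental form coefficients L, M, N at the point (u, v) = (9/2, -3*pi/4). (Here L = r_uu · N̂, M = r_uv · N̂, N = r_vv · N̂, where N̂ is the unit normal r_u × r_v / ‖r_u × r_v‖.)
L = 0;  M = 0;  N = 27*sqrt(37)/37

Compute the unit normal N̂(u, v) = (-6*sqrt(37)*u*cos(v)/(37*Abs(u)), -6*sqrt(37)*u*sin(v)/(37*Abs(u)), sqrt(37)*u/(37*Abs(u))), and the second partials r_uu, r_uv, r_vv. Take dot products:
  L(u, v) = r_uu · N̂ = 0,
  M(u, v) = r_uv · N̂ = 0,
  N(u, v) = r_vv · N̂ = 6*sqrt(37)*u^2/(37*Abs(u)).
Evaluating at (u, v) = (9/2, -3*pi/4):
  L = 0, M = 0, N = 27*sqrt(37)/37.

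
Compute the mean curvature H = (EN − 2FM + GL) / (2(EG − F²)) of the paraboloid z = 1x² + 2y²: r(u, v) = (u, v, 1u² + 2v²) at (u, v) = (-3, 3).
H = 219*sqrt(181)/32761

With E = 4*u^2 + 1, F = 8*u*v, G = 16*v^2 + 1, L = 2/sqrt(4*u^2 + 16*v^2 + 1), M = 0, N = 4/sqrt(4*u^2 + 16*v^2 + 1), assemble
  H = (EN − 2FM + GL) / (2(EG − F²)) = (8*u^2 + 16*v^2 + 3)/(4*u^2 + 16*v^2 + 1)^(3/2).
At (u, v) = (-3, 3): H = 219*sqrt(181)/32761.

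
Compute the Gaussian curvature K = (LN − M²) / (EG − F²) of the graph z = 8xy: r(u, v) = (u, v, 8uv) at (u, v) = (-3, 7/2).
K = -64/1852321

Coefficients of the first fundamental form: E = 64*v^2 + 1, F = 64*u*v, G = 64*u^2 + 1.
Coefficients of the second fundamental form: L = 0, M = 8/sqrt(64*u^2 + 64*v^2 + 1), N = 0.
Assemble K = (LN − M²)/(EG − F²) = -64/(4096*u^4 + 8192*u^2*v^2 + 128*u^2 + 4096*v^4 + 128*v^2 + 1). At (u, v) = (-3, 7/2): K = -64/1852321.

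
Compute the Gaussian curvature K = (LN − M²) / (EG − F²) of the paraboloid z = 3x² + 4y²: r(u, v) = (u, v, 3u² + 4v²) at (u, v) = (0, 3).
K = 48/332929

Coefficients of the first fundamental form: E = 36*u^2 + 1, F = 48*u*v, G = 64*v^2 + 1.
Coefficients of the second fundamental form: L = 6/sqrt(36*u^2 + 64*v^2 + 1), M = 0, N = 8/sqrt(36*u^2 + 64*v^2 + 1).
Assemble K = (LN − M²)/(EG − F²) = 48/(1296*u^4 + 4608*u^2*v^2 + 72*u^2 + 4096*v^4 + 128*v^2 + 1). At (u, v) = (0, 3): K = 48/332929.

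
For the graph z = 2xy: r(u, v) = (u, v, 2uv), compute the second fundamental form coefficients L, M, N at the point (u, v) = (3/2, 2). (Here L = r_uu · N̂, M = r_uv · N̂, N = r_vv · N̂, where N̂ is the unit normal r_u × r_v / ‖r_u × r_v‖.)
L = 0;  M = sqrt(26)/13;  N = 0

Compute the unit normal N̂(u, v) = (-2*v/sqrt(4*u^2 + 4*v^2 + 1), -2*u/sqrt(4*u^2 + 4*v^2 + 1), 1/sqrt(4*u^2 + 4*v^2 + 1)), and the second partials r_uu, r_uv, r_vv. Take dot products:
  L(u, v) = r_uu · N̂ = 0,
  M(u, v) = r_uv · N̂ = 2/sqrt(4*u^2 + 4*v^2 + 1),
  N(u, v) = r_vv · N̂ = 0.
Evaluating at (u, v) = (3/2, 2):
  L = 0, M = sqrt(26)/13, N = 0.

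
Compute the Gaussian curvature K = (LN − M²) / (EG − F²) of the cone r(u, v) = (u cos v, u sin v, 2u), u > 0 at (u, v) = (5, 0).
K = 0

Coefficients of the first fundamental form: E = 5, F = 0, G = u^2.
Coefficients of the second fundamental form: L = 0, M = 0, N = 2*sqrt(5)*u^2/(5*Abs(u)).
Assemble K = (LN − M²)/(EG − F²) = 0. At (u, v) = (5, 0): K = 0.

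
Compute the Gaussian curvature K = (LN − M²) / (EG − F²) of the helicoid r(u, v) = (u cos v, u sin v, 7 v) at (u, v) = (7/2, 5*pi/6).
K = -16/1225

Coefficients of the first fundamental form: E = 1, F = 0, G = u^2 + 49.
Coefficients of the second fundamental form: L = 0, M = -7/sqrt(u^2 + 49), N = 0.
Assemble K = (LN − M²)/(EG − F²) = -49/(u^2 + 49)^2. At (u, v) = (7/2, 5*pi/6): K = -16/1225.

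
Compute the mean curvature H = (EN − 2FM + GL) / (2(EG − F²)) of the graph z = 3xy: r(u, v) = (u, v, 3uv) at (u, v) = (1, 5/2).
H = -108*sqrt(265)/14045

With E = 9*v^2 + 1, F = 9*u*v, G = 9*u^2 + 1, L = 0, M = 3/sqrt(9*u^2 + 9*v^2 + 1), N = 0, assemble
  H = (EN − 2FM + GL) / (2(EG − F²)) = -27*u*v/(9*u^2 + 9*v^2 + 1)^(3/2).
At (u, v) = (1, 5/2): H = -108*sqrt(265)/14045.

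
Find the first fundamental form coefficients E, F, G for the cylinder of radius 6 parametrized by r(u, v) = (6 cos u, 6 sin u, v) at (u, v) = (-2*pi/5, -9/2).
E = 36;  F = 0;  G = 1

Partials: r_u = (-6*sin(u), 6*cos(u), 0), r_v = (0, 0, 1). As functions of (u, v):
  E = r_u · r_u = 36,
  F = r_u · r_v = 0,
  G = r_v · r_v = 1.
Evaluating at (u, v) = (-2*pi/5, -9/2): E = 36, F = 0, G = 1.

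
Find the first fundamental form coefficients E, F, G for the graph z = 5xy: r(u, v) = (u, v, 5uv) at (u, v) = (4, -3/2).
E = 229/4;  F = -150;  G = 401

Partials: r_u = (1, 0, 5*v), r_v = (0, 1, 5*u). As functions of (u, v):
  E = r_u · r_u = 25*v^2 + 1,
  F = r_u · r_v = 25*u*v,
  G = r_v · r_v = 25*u^2 + 1.
Evaluating at (u, v) = (4, -3/2): E = 229/4, F = -150, G = 401.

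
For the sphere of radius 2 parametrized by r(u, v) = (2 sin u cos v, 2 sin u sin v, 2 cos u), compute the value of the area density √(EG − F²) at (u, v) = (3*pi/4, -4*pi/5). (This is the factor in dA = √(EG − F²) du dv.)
√(EG − F²)|_{(3*pi/4, -4*pi/5)} = 2*sqrt(2)

E = 4, F = 0, G = 4*sin(u)^2, so EG − F² = 16*sin(u)^2. Taking the positive square root: √(EG − F²) = 4*Abs(sin(u)). At (u, v) = (3*pi/4, -4*pi/5): 2*sqrt(2).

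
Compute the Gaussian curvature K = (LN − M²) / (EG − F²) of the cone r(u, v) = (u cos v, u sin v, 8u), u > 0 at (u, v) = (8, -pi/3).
K = 0

Coefficients of the first fundamental form: E = 65, F = 0, G = u^2.
Coefficients of the second fundamental form: L = 0, M = 0, N = 8*sqrt(65)*u^2/(65*Abs(u)).
Assemble K = (LN − M²)/(EG − F²) = 0. At (u, v) = (8, -pi/3): K = 0.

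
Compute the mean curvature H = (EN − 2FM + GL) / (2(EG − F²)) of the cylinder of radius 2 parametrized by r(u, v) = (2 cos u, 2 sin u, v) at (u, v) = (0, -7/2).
H = -1/4

With E = 4, F = 0, G = 1, L = -2, M = 0, N = 0, assemble
  H = (EN − 2FM + GL) / (2(EG − F²)) = -1/4.
At (u, v) = (0, -7/2): H = -1/4.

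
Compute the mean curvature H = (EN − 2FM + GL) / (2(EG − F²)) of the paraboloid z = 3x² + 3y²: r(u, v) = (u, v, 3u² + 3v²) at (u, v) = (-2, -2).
H = 870/4913

With E = 36*u^2 + 1, F = 36*u*v, G = 36*v^2 + 1, L = 6/sqrt(36*u^2 + 36*v^2 + 1), M = 0, N = 6/sqrt(36*u^2 + 36*v^2 + 1), assemble
  H = (EN − 2FM + GL) / (2(EG − F²)) = 6*(18*u^2 + 18*v^2 + 1)/(36*u^2 + 36*v^2 + 1)^(3/2).
At (u, v) = (-2, -2): H = 870/4913.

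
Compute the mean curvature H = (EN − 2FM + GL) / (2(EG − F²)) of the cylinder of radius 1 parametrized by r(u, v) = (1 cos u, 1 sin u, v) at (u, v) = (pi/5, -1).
H = -1/2

With E = 1, F = 0, G = 1, L = -1, M = 0, N = 0, assemble
  H = (EN − 2FM + GL) / (2(EG − F²)) = -1/2.
At (u, v) = (pi/5, -1): H = -1/2.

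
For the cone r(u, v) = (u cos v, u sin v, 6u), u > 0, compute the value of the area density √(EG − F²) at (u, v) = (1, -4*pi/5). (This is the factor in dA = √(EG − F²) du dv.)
√(EG − F²)|_{(1, -4*pi/5)} = sqrt(37)

E = 37, F = 0, G = u^2, so EG − F² = 37*u^2. Taking the positive square root: √(EG − F²) = sqrt(37)*Abs(u). At (u, v) = (1, -4*pi/5): sqrt(37).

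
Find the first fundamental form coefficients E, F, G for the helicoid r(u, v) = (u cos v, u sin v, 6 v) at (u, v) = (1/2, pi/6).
E = 1;  F = 0;  G = 145/4

Partials: r_u = (cos(v), sin(v), 0), r_v = (-u*sin(v), u*cos(v), 6). As functions of (u, v):
  E = r_u · r_u = 1,
  F = r_u · r_v = 0,
  G = r_v · r_v = u^2 + 36.
Evaluating at (u, v) = (1/2, pi/6): E = 1, F = 0, G = 145/4.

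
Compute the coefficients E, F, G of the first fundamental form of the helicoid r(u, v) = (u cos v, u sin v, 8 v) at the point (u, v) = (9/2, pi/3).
E = 1;  F = 0;  G = 337/4

Partials: r_u = (cos(v), sin(v), 0), r_v = (-u*sin(v), u*cos(v), 8). As functions of (u, v):
  E = r_u · r_u = 1,
  F = r_u · r_v = 0,
  G = r_v · r_v = u^2 + 64.
Evaluating at (u, v) = (9/2, pi/3): E = 1, F = 0, G = 337/4.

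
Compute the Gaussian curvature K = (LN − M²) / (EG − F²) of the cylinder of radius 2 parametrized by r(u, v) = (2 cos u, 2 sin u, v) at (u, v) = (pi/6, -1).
K = 0

Coefficients of the first fundamental form: E = 4, F = 0, G = 1.
Coefficients of the second fundamental form: L = -2, M = 0, N = 0.
Assemble K = (LN − M²)/(EG − F²) = 0. At (u, v) = (pi/6, -1): K = 0.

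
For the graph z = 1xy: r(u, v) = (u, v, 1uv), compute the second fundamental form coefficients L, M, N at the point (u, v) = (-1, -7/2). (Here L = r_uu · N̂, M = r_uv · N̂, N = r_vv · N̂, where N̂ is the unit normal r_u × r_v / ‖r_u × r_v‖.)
L = 0;  M = 2*sqrt(57)/57;  N = 0

Compute the unit normal N̂(u, v) = (-v/sqrt(u^2 + v^2 + 1), -u/sqrt(u^2 + v^2 + 1), 1/sqrt(u^2 + v^2 + 1)), and the second partials r_uu, r_uv, r_vv. Take dot products:
  L(u, v) = r_uu · N̂ = 0,
  M(u, v) = r_uv · N̂ = 1/sqrt(u^2 + v^2 + 1),
  N(u, v) = r_vv · N̂ = 0.
Evaluating at (u, v) = (-1, -7/2):
  L = 0, M = 2*sqrt(57)/57, N = 0.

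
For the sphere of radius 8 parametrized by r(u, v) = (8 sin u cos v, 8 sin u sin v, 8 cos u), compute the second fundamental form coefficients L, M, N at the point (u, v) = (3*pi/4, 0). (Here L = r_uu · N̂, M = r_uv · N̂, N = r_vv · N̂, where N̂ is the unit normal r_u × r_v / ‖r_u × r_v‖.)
L = -8;  M = 0;  N = -4

Compute the unit normal N̂(u, v) = (sin(u)^2*cos(v)/Abs(sin(u)), sin(u)^2*sin(v)/Abs(sin(u)), sin(2*u)/(2*Abs(sin(u)))), and the second partials r_uu, r_uv, r_vv. Take dot products:
  L(u, v) = r_uu · N̂ = -8*sin(u)/Abs(sin(u)),
  M(u, v) = r_uv · N̂ = 0,
  N(u, v) = r_vv · N̂ = -8*sin(u)^3/Abs(sin(u)).
Evaluating at (u, v) = (3*pi/4, 0):
  L = -8, M = 0, N = -4.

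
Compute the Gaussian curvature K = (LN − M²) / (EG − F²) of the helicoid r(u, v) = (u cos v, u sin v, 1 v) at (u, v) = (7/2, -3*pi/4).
K = -16/2809

Coefficients of the first fundamental form: E = 1, F = 0, G = u^2 + 1.
Coefficients of the second fundamental form: L = 0, M = -1/sqrt(u^2 + 1), N = 0.
Assemble K = (LN − M²)/(EG − F²) = -1/(u^2 + 1)^2. At (u, v) = (7/2, -3*pi/4): K = -16/2809.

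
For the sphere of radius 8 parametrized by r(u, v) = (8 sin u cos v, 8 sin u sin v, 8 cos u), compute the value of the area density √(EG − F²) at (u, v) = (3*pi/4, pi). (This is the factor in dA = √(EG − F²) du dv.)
√(EG − F²)|_{(3*pi/4, pi)} = 32*sqrt(2)

E = 64, F = 0, G = 64*sin(u)^2, so EG − F² = 4096*sin(u)^2. Taking the positive square root: √(EG − F²) = 64*Abs(sin(u)). At (u, v) = (3*pi/4, pi): 32*sqrt(2).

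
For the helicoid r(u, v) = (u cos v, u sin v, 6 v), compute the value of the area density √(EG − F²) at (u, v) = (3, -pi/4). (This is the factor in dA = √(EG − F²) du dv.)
√(EG − F²)|_{(3, -pi/4)} = 3*sqrt(5)

E = 1, F = 0, G = u^2 + 36, so EG − F² = u^2 + 36. Taking the positive square root: √(EG − F²) = sqrt(u^2 + 36). At (u, v) = (3, -pi/4): 3*sqrt(5).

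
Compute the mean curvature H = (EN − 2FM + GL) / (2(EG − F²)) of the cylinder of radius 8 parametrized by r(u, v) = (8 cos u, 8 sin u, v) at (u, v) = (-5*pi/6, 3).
H = -1/16

With E = 64, F = 0, G = 1, L = -8, M = 0, N = 0, assemble
  H = (EN − 2FM + GL) / (2(EG − F²)) = -1/16.
At (u, v) = (-5*pi/6, 3): H = -1/16.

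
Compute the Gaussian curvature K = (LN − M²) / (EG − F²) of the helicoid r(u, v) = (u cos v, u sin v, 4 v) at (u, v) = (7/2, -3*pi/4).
K = -256/12769

Coefficients of the first fundamental form: E = 1, F = 0, G = u^2 + 16.
Coefficients of the second fundamental form: L = 0, M = -4/sqrt(u^2 + 16), N = 0.
Assemble K = (LN − M²)/(EG − F²) = -16/(u^2 + 16)^2. At (u, v) = (7/2, -3*pi/4): K = -256/12769.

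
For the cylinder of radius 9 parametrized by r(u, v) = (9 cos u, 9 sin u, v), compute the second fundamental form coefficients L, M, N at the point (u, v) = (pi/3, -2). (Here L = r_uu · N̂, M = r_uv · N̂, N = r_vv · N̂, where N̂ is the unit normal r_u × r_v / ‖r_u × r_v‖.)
L = -9;  M = 0;  N = 0

Compute the unit normal N̂(u, v) = (cos(u), sin(u), 0), and the second partials r_uu, r_uv, r_vv. Take dot products:
  L(u, v) = r_uu · N̂ = -9,
  M(u, v) = r_uv · N̂ = 0,
  N(u, v) = r_vv · N̂ = 0.
Evaluating at (u, v) = (pi/3, -2):
  L = -9, M = 0, N = 0.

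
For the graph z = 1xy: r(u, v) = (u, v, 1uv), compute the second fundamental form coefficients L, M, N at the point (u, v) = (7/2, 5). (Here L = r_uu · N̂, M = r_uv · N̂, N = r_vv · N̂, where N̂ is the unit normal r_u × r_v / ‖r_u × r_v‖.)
L = 0;  M = 2*sqrt(17)/51;  N = 0

Compute the unit normal N̂(u, v) = (-v/sqrt(u^2 + v^2 + 1), -u/sqrt(u^2 + v^2 + 1), 1/sqrt(u^2 + v^2 + 1)), and the second partials r_uu, r_uv, r_vv. Take dot products:
  L(u, v) = r_uu · N̂ = 0,
  M(u, v) = r_uv · N̂ = 1/sqrt(u^2 + v^2 + 1),
  N(u, v) = r_vv · N̂ = 0.
Evaluating at (u, v) = (7/2, 5):
  L = 0, M = 2*sqrt(17)/51, N = 0.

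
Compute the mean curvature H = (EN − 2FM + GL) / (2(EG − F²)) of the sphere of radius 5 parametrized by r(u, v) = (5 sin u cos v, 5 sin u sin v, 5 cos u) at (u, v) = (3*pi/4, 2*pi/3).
H = -1/5

With E = 25, F = 0, G = 25*sin(u)^2, L = -5*sin(u)/Abs(sin(u)), M = 0, N = -5*sin(u)^3/Abs(sin(u)), assemble
  H = (EN − 2FM + GL) / (2(EG − F²)) = -sin(u)/(5*Abs(sin(u))).
At (u, v) = (3*pi/4, 2*pi/3): H = -1/5.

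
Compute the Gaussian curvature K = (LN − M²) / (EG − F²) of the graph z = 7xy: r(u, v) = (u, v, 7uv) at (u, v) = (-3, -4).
K = -49/1503076

Coefficients of the first fundamental form: E = 49*v^2 + 1, F = 49*u*v, G = 49*u^2 + 1.
Coefficients of the second fundamental form: L = 0, M = 7/sqrt(49*u^2 + 49*v^2 + 1), N = 0.
Assemble K = (LN − M²)/(EG − F²) = -49/(2401*u^4 + 4802*u^2*v^2 + 98*u^2 + 2401*v^4 + 98*v^2 + 1). At (u, v) = (-3, -4): K = -49/1503076.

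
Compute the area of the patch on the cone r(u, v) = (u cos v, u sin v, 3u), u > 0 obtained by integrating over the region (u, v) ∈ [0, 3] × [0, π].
Area = 9*sqrt(10)*pi/2

Area = ∫∫ √(EG − F²) du dv with √(EG − F²) = sqrt(10)*Abs(u). Integrating over [0, 3] × [0, π] gives 9*sqrt(10)*pi/2.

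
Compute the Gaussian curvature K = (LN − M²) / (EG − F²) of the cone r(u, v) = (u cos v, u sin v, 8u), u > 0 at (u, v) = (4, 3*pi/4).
K = 0

Coefficients of the first fundamental form: E = 65, F = 0, G = u^2.
Coefficients of the second fundamental form: L = 0, M = 0, N = 8*sqrt(65)*u^2/(65*Abs(u)).
Assemble K = (LN − M²)/(EG − F²) = 0. At (u, v) = (4, 3*pi/4): K = 0.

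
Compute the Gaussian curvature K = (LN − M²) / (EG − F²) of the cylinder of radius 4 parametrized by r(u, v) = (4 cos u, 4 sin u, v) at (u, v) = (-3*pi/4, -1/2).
K = 0

Coefficients of the first fundamental form: E = 16, F = 0, G = 1.
Coefficients of the second fundamental form: L = -4, M = 0, N = 0.
Assemble K = (LN − M²)/(EG − F²) = 0. At (u, v) = (-3*pi/4, -1/2): K = 0.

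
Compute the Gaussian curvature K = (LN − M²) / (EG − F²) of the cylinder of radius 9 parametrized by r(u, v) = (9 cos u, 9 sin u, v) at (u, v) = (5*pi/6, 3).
K = 0

Coefficients of the first fundamental form: E = 81, F = 0, G = 1.
Coefficients of the second fundamental form: L = -9, M = 0, N = 0.
Assemble K = (LN − M²)/(EG − F²) = 0. At (u, v) = (5*pi/6, 3): K = 0.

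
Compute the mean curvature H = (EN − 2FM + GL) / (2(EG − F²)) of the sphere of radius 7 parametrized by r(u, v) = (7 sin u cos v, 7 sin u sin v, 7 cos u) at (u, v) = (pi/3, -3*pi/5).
H = -1/7

With E = 49, F = 0, G = 49*sin(u)^2, L = -7*sin(u)/Abs(sin(u)), M = 0, N = -7*sin(u)^3/Abs(sin(u)), assemble
  H = (EN − 2FM + GL) / (2(EG − F²)) = -sin(u)/(7*Abs(sin(u))).
At (u, v) = (pi/3, -3*pi/5): H = -1/7.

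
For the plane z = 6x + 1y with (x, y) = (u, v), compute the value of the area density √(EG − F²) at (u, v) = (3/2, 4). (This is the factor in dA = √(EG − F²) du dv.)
√(EG − F²)|_{(3/2, 4)} = sqrt(38)

E = 37, F = 6, G = 2, so EG − F² = 38. Taking the positive square root: √(EG − F²) = sqrt(38). At (u, v) = (3/2, 4): sqrt(38).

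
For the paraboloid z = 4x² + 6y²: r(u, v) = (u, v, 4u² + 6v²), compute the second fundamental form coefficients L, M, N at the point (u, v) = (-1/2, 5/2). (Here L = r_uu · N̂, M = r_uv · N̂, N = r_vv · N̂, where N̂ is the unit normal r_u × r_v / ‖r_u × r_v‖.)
L = 8*sqrt(917)/917;  M = 0;  N = 12*sqrt(917)/917

Compute the unit normal N̂(u, v) = (-8*u/sqrt(64*u^2 + 144*v^2 + 1), -12*v/sqrt(64*u^2 + 144*v^2 + 1), 1/sqrt(64*u^2 + 144*v^2 + 1)), and the second partials r_uu, r_uv, r_vv. Take dot products:
  L(u, v) = r_uu · N̂ = 8/sqrt(64*u^2 + 144*v^2 + 1),
  M(u, v) = r_uv · N̂ = 0,
  N(u, v) = r_vv · N̂ = 12/sqrt(64*u^2 + 144*v^2 + 1).
Evaluating at (u, v) = (-1/2, 5/2):
  L = 8*sqrt(917)/917, M = 0, N = 12*sqrt(917)/917.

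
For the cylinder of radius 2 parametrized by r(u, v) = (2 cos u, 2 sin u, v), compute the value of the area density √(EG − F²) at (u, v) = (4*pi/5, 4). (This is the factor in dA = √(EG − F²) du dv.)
√(EG − F²)|_{(4*pi/5, 4)} = 2

E = 4, F = 0, G = 1, so EG − F² = 4. Taking the positive square root: √(EG − F²) = 2. At (u, v) = (4*pi/5, 4): 2.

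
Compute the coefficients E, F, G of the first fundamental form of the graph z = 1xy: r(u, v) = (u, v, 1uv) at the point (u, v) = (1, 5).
E = 26;  F = 5;  G = 2

Partials: r_u = (1, 0, v), r_v = (0, 1, u). As functions of (u, v):
  E = r_u · r_u = v^2 + 1,
  F = r_u · r_v = u*v,
  G = r_v · r_v = u^2 + 1.
Evaluating at (u, v) = (1, 5): E = 26, F = 5, G = 2.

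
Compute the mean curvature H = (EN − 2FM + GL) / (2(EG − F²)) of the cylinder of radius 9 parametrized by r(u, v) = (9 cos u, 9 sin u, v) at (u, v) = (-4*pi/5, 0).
H = -1/18

With E = 81, F = 0, G = 1, L = -9, M = 0, N = 0, assemble
  H = (EN − 2FM + GL) / (2(EG − F²)) = -1/18.
At (u, v) = (-4*pi/5, 0): H = -1/18.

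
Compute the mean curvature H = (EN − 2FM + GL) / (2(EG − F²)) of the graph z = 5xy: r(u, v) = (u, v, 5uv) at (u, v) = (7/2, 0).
H = 0

With E = 25*v^2 + 1, F = 25*u*v, G = 25*u^2 + 1, L = 0, M = 5/sqrt(25*u^2 + 25*v^2 + 1), N = 0, assemble
  H = (EN − 2FM + GL) / (2(EG − F²)) = -125*u*v/(25*u^2 + 25*v^2 + 1)^(3/2).
At (u, v) = (7/2, 0): H = 0.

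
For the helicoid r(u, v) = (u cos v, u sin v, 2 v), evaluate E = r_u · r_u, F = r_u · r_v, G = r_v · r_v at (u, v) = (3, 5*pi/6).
E = 1;  F = 0;  G = 13

Partials: r_u = (cos(v), sin(v), 0), r_v = (-u*sin(v), u*cos(v), 2). As functions of (u, v):
  E = r_u · r_u = 1,
  F = r_u · r_v = 0,
  G = r_v · r_v = u^2 + 4.
Evaluating at (u, v) = (3, 5*pi/6): E = 1, F = 0, G = 13.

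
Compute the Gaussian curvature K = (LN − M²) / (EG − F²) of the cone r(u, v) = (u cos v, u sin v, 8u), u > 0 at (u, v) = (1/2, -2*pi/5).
K = 0

Coefficients of the first fundamental form: E = 65, F = 0, G = u^2.
Coefficients of the second fundamental form: L = 0, M = 0, N = 8*sqrt(65)*u^2/(65*Abs(u)).
Assemble K = (LN − M²)/(EG − F²) = 0. At (u, v) = (1/2, -2*pi/5): K = 0.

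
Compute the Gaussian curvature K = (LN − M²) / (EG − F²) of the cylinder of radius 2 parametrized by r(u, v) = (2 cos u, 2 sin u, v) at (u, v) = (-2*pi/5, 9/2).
K = 0

Coefficients of the first fundamental form: E = 4, F = 0, G = 1.
Coefficients of the second fundamental form: L = -2, M = 0, N = 0.
Assemble K = (LN − M²)/(EG − F²) = 0. At (u, v) = (-2*pi/5, 9/2): K = 0.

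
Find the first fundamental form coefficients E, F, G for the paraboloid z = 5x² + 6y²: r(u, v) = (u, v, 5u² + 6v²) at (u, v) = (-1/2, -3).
E = 26;  F = 180;  G = 1297

Partials: r_u = (1, 0, 10*u), r_v = (0, 1, 12*v). As functions of (u, v):
  E = r_u · r_u = 100*u^2 + 1,
  F = r_u · r_v = 120*u*v,
  G = r_v · r_v = 144*v^2 + 1.
Evaluating at (u, v) = (-1/2, -3): E = 26, F = 180, G = 1297.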